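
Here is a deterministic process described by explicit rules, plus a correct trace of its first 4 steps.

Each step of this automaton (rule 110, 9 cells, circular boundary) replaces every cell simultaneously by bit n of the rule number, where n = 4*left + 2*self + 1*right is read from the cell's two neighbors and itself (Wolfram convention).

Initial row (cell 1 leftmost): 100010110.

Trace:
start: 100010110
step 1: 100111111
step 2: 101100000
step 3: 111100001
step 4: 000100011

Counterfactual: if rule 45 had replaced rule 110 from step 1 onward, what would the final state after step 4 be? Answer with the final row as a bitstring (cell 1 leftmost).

100111011

(re-executing steps 1..4 under rule 45; state before step 1: 100010110)
step 1: 101011101
step 2: 011110011
step 3: 110000010
step 4: 100111011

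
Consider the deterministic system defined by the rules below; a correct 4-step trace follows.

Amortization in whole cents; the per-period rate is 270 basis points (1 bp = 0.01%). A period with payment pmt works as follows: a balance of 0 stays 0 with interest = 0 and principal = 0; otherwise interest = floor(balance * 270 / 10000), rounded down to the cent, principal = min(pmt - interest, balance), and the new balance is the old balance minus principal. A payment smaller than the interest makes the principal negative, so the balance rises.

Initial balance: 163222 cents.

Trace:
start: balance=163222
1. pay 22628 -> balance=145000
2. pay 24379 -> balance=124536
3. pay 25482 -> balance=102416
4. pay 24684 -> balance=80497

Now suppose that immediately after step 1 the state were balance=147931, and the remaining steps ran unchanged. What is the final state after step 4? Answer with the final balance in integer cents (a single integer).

state after step 1 := balance=147931
2. pay 24379 -> balance=127546
3. pay 25482 -> balance=105507
4. pay 24684 -> balance=83671

83671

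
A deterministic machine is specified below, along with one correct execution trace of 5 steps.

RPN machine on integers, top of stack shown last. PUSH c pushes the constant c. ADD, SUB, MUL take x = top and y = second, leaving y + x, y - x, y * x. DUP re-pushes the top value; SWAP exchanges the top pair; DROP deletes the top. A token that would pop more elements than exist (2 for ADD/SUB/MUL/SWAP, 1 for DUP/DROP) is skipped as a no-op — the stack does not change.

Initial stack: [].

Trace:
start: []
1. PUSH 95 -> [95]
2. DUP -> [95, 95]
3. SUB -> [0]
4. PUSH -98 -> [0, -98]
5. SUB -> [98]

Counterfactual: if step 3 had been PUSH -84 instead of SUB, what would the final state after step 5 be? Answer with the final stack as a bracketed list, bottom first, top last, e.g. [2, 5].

(re-executing from step 3 with the substitution; state before step 3: [95, 95])
3. PUSH -84 -> [95, 95, -84]
4. PUSH -98 -> [95, 95, -84, -98]
5. SUB -> [95, 95, 14]

[95, 95, 14]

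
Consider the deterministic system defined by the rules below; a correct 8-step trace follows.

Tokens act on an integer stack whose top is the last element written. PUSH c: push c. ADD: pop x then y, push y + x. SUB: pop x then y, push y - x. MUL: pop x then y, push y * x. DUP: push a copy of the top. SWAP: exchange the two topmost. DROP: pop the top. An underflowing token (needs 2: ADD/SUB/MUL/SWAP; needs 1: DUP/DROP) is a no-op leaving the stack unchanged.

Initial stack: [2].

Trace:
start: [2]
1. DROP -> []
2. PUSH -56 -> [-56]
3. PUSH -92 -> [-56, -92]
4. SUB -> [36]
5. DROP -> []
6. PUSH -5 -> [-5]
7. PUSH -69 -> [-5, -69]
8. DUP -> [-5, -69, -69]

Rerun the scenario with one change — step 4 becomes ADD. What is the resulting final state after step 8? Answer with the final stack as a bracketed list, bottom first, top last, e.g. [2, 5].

[-5, -69, -69]

(re-executing from step 4 with the substitution; state before step 4: [-56, -92])
4. ADD -> [-148]
5. DROP -> []
6. PUSH -5 -> [-5]
7. PUSH -69 -> [-5, -69]
8. DUP -> [-5, -69, -69]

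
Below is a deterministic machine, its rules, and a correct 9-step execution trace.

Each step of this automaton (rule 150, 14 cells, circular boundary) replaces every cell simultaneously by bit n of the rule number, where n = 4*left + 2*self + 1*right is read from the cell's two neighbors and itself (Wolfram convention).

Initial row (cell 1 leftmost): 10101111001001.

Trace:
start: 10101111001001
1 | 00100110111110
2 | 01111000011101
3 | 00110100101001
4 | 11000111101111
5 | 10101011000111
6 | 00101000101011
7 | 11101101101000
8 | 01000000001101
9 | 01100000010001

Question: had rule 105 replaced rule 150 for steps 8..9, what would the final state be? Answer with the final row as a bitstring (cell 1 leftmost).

01100000010001

(re-executing steps 8..9 under rule 105; state before step 8: 11101101101000)
8 | 10111111110010
9 | 01100000010001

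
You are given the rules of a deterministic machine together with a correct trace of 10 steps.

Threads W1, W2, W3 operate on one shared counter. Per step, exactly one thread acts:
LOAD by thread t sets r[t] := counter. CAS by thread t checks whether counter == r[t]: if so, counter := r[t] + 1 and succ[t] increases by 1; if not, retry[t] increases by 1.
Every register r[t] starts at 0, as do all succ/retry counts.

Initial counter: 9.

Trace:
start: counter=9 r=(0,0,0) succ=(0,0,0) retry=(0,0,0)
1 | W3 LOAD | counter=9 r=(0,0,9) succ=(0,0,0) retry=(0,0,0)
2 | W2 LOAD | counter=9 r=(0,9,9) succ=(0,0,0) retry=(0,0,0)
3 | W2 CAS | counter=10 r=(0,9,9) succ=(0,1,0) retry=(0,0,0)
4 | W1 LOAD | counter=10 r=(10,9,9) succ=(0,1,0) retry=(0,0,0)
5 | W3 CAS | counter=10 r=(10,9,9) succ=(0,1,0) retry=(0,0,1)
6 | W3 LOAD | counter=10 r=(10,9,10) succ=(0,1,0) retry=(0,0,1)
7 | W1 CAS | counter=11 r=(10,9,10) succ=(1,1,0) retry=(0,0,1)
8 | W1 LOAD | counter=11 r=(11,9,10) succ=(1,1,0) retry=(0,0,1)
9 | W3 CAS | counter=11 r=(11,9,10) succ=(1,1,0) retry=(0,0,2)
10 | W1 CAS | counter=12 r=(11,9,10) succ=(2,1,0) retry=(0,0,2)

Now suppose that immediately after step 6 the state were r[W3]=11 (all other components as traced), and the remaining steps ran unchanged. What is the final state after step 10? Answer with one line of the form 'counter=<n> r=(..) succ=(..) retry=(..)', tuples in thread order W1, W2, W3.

counter=12 r=(11,9,11) succ=(1,1,1) retry=(1,0,1)

state after step 6 := counter=10 r=(10,9,11) succ=(0,1,0) retry=(0,0,1)
7 | W1 CAS | counter=11 r=(10,9,11) succ=(1,1,0) retry=(0,0,1)
8 | W1 LOAD | counter=11 r=(11,9,11) succ=(1,1,0) retry=(0,0,1)
9 | W3 CAS | counter=12 r=(11,9,11) succ=(1,1,1) retry=(0,0,1)
10 | W1 CAS | counter=12 r=(11,9,11) succ=(1,1,1) retry=(1,0,1)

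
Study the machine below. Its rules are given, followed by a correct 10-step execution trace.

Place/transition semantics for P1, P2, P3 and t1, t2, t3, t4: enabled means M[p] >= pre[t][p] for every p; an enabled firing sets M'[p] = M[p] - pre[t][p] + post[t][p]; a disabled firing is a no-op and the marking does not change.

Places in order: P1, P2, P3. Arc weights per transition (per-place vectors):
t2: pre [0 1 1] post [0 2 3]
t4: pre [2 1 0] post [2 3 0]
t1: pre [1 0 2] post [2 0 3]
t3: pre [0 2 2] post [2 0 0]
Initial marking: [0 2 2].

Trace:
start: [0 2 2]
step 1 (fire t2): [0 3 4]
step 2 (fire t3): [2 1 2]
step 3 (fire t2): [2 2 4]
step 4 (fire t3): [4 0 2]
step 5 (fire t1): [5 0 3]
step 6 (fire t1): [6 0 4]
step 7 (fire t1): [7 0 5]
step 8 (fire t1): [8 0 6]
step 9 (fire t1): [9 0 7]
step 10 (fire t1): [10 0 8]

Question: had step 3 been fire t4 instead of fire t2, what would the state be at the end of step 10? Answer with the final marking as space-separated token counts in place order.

(re-executing from step 3 with the substitution; state before step 3: [2 1 2])
step 3 (fire t4): [2 3 2]
step 4 (fire t3): [4 1 0]
step 5 (fire t1): [4 1 0]
step 6 (fire t1): [4 1 0]
step 7 (fire t1): [4 1 0]
step 8 (fire t1): [4 1 0]
step 9 (fire t1): [4 1 0]
step 10 (fire t1): [4 1 0]

4 1 0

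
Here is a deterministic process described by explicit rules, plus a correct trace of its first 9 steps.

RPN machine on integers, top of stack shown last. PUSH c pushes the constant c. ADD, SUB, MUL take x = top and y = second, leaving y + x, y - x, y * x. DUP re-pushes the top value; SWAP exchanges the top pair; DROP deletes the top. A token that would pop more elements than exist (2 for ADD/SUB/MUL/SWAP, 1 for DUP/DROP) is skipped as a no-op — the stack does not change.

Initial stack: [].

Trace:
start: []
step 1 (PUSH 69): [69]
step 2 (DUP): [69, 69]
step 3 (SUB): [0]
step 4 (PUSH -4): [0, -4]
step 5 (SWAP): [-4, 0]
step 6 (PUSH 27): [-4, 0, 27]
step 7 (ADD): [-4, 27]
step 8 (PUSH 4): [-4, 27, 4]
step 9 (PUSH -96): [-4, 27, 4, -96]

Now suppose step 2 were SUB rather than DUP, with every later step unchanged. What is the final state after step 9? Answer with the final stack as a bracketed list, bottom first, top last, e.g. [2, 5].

(re-executing from step 2 with the substitution; state before step 2: [69])
step 2 (SUB): [69]
step 3 (SUB): [69]
step 4 (PUSH -4): [69, -4]
step 5 (SWAP): [-4, 69]
step 6 (PUSH 27): [-4, 69, 27]
step 7 (ADD): [-4, 96]
step 8 (PUSH 4): [-4, 96, 4]
step 9 (PUSH -96): [-4, 96, 4, -96]

[-4, 96, 4, -96]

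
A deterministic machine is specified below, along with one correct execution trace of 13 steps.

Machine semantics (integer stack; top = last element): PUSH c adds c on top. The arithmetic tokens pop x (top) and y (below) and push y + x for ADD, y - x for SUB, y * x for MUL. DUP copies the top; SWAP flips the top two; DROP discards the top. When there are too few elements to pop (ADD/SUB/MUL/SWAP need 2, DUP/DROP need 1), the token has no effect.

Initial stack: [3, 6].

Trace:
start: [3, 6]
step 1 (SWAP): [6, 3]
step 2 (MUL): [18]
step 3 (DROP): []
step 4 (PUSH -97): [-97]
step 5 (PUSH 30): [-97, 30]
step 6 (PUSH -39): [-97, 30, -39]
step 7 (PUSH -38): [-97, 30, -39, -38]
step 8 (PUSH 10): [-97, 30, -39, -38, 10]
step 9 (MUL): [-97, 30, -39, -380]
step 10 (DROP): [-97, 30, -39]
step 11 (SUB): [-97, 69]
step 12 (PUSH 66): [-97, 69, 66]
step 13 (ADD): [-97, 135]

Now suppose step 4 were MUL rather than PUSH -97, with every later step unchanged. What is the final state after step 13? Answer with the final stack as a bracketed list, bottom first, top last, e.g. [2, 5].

(re-executing from step 4 with the substitution; state before step 4: [])
step 4 (MUL): []
step 5 (PUSH 30): [30]
step 6 (PUSH -39): [30, -39]
step 7 (PUSH -38): [30, -39, -38]
step 8 (PUSH 10): [30, -39, -38, 10]
step 9 (MUL): [30, -39, -380]
step 10 (DROP): [30, -39]
step 11 (SUB): [69]
step 12 (PUSH 66): [69, 66]
step 13 (ADD): [135]

[135]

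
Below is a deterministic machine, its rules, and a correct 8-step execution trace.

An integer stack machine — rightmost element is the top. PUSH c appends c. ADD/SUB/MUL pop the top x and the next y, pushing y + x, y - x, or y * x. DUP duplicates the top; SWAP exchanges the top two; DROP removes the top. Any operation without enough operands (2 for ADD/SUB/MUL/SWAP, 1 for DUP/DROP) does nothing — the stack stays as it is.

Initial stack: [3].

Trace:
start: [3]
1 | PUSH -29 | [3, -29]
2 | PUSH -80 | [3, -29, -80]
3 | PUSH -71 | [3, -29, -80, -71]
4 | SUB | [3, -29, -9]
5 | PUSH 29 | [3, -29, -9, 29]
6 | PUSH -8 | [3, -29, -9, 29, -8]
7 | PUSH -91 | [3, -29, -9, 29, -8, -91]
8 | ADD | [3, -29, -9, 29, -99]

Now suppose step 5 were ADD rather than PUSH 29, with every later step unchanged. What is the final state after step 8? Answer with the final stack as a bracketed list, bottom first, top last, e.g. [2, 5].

(re-executing from step 5 with the substitution; state before step 5: [3, -29, -9])
5 | ADD | [3, -38]
6 | PUSH -8 | [3, -38, -8]
7 | PUSH -91 | [3, -38, -8, -91]
8 | ADD | [3, -38, -99]

[3, -38, -99]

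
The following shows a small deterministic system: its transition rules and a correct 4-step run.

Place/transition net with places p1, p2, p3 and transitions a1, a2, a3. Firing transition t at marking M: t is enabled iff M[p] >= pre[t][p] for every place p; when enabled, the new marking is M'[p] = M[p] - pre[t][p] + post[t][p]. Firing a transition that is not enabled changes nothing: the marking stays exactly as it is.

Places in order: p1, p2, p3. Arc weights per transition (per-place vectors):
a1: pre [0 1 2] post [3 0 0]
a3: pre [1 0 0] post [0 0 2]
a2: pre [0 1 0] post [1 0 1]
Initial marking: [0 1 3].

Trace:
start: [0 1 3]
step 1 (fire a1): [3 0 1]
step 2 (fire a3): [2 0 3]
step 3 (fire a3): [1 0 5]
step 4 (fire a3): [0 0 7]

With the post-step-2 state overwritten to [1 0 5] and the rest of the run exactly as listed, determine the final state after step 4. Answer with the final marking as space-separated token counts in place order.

0 0 7

state after step 2 := [1 0 5]
step 3 (fire a3): [0 0 7]
step 4 (fire a3): [0 0 7]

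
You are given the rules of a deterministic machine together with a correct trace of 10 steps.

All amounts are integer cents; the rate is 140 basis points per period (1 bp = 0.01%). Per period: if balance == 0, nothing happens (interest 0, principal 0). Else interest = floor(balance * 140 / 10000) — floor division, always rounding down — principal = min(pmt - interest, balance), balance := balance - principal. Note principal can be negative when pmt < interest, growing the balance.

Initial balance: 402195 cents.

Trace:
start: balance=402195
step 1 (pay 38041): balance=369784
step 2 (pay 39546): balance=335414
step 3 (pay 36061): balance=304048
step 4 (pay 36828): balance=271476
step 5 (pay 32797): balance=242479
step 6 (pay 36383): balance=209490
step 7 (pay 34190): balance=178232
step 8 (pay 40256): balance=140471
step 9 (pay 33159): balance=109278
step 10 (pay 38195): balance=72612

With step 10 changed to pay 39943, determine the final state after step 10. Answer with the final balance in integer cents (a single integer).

70864

(re-executing from step 10 with the substitution; state before step 10: balance=109278)
step 10 (pay 39943): balance=70864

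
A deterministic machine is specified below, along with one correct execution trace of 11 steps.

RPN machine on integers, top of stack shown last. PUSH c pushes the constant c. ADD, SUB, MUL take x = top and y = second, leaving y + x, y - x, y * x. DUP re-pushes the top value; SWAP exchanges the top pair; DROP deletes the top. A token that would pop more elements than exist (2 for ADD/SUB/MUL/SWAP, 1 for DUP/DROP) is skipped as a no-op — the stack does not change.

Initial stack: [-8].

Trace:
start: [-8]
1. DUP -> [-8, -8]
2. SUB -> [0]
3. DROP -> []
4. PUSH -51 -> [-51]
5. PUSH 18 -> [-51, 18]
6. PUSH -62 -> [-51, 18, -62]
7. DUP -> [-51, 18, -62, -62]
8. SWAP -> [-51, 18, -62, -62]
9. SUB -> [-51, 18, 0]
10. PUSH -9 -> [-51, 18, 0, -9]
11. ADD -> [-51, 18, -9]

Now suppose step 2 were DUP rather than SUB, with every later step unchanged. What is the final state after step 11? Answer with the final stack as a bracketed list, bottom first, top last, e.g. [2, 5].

(re-executing from step 2 with the substitution; state before step 2: [-8, -8])
2. DUP -> [-8, -8, -8]
3. DROP -> [-8, -8]
4. PUSH -51 -> [-8, -8, -51]
5. PUSH 18 -> [-8, -8, -51, 18]
6. PUSH -62 -> [-8, -8, -51, 18, -62]
7. DUP -> [-8, -8, -51, 18, -62, -62]
8. SWAP -> [-8, -8, -51, 18, -62, -62]
9. SUB -> [-8, -8, -51, 18, 0]
10. PUSH -9 -> [-8, -8, -51, 18, 0, -9]
11. ADD -> [-8, -8, -51, 18, -9]

[-8, -8, -51, 18, -9]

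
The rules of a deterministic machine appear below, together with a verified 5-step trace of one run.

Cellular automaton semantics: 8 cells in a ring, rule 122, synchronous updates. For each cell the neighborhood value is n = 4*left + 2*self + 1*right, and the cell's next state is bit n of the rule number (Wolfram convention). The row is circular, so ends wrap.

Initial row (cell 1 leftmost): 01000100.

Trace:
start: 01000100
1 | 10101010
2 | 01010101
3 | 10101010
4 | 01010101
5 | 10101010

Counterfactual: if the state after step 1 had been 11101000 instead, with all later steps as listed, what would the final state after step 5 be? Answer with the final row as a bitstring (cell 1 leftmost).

00011011

state after step 1 := 11101000
2 | 10110101
3 | 11111011
4 | 00001110
5 | 00011011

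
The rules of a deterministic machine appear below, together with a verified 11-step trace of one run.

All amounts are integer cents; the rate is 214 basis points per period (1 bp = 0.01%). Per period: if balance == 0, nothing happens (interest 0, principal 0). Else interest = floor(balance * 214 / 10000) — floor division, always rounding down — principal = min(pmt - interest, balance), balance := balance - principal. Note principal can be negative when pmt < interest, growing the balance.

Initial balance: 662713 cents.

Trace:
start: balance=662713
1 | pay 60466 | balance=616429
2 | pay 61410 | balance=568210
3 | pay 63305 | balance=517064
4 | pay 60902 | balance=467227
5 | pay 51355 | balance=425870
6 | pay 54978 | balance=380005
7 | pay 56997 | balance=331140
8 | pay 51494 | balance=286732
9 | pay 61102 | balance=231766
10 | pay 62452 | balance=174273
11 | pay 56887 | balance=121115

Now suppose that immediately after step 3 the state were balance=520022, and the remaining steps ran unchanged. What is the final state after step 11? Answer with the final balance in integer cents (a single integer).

124618

state after step 3 := balance=520022
4 | pay 60902 | balance=470248
5 | pay 51355 | balance=428956
6 | pay 54978 | balance=383157
7 | pay 56997 | balance=334359
8 | pay 51494 | balance=290020
9 | pay 61102 | balance=235124
10 | pay 62452 | balance=177703
11 | pay 56887 | balance=124618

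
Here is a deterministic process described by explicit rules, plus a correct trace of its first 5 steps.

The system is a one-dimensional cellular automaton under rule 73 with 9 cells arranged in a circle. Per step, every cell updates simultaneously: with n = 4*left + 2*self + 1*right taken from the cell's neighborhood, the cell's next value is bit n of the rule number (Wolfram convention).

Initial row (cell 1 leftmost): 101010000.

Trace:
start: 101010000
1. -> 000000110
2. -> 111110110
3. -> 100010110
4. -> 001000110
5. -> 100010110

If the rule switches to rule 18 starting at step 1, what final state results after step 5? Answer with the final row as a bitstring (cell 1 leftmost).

010101001

(re-executing steps 1..5 under rule 18; state before step 1: 101010000)
1. -> 000001001
2. -> 100010110
3. -> 010100000
4. -> 100010000
5. -> 010101001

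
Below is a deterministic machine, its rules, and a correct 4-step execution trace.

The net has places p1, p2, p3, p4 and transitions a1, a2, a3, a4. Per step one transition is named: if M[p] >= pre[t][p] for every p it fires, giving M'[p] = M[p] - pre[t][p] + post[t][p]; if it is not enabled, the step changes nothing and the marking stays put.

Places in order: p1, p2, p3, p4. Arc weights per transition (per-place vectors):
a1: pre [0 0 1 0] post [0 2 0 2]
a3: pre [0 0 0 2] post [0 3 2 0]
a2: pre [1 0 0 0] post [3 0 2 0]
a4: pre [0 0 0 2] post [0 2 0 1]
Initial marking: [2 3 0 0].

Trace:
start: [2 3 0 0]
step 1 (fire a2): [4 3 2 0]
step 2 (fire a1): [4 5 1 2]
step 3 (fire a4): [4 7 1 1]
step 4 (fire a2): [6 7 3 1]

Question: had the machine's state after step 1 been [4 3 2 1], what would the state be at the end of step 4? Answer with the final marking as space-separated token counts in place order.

state after step 1 := [4 3 2 1]
step 2 (fire a1): [4 5 1 3]
step 3 (fire a4): [4 7 1 2]
step 4 (fire a2): [6 7 3 2]

6 7 3 2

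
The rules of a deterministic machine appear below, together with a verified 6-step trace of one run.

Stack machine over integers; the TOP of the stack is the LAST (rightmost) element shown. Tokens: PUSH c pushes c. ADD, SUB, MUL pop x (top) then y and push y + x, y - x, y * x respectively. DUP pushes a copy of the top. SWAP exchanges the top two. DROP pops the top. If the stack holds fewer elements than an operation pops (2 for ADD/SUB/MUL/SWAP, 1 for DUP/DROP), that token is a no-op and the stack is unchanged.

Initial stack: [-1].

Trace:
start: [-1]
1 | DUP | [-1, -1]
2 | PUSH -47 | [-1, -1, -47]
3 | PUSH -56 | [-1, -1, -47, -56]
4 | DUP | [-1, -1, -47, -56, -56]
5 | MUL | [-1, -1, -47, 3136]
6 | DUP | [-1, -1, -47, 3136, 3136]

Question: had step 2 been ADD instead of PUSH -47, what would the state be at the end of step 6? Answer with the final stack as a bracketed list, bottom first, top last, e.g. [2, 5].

(re-executing from step 2 with the substitution; state before step 2: [-1, -1])
2 | ADD | [-2]
3 | PUSH -56 | [-2, -56]
4 | DUP | [-2, -56, -56]
5 | MUL | [-2, 3136]
6 | DUP | [-2, 3136, 3136]

[-2, 3136, 3136]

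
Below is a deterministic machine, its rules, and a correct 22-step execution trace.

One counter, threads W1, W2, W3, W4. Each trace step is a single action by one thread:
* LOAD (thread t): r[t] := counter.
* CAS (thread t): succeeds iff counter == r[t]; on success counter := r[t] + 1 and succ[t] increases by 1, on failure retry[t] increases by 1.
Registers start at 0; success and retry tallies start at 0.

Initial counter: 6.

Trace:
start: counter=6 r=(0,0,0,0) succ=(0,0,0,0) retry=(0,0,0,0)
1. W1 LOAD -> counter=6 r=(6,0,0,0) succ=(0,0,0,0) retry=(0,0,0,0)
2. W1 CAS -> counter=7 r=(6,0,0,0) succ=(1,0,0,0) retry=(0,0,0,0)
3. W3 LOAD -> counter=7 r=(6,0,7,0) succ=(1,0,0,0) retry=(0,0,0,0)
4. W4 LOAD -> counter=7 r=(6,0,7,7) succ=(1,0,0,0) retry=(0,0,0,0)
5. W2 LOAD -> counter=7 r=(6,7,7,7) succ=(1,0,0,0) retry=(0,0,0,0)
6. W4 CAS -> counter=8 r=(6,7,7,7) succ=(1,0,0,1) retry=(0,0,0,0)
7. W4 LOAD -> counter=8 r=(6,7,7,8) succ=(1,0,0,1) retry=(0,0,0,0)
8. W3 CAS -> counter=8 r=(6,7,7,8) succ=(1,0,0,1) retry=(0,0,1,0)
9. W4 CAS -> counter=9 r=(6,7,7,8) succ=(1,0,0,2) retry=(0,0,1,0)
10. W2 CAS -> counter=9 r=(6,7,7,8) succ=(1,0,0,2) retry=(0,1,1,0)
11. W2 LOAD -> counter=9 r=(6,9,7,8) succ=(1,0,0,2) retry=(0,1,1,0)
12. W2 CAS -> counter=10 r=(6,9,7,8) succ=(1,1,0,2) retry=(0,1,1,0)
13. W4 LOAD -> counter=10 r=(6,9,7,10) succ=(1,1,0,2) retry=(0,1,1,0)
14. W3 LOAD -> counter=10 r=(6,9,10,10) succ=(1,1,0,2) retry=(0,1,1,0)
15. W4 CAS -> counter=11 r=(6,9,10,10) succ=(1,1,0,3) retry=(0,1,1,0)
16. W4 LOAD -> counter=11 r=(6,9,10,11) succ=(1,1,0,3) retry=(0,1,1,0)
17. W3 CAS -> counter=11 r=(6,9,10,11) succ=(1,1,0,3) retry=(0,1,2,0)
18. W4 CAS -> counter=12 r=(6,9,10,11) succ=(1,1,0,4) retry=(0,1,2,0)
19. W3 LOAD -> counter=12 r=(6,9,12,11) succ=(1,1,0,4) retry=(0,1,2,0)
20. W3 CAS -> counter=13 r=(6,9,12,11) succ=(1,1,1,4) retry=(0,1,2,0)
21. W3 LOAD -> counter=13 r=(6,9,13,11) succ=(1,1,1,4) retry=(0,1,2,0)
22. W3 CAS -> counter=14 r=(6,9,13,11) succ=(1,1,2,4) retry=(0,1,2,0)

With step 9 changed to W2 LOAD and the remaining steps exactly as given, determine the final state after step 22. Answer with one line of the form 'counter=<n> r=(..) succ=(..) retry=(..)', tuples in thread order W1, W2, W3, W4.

counter=14 r=(6,9,13,11) succ=(1,2,2,3) retry=(0,0,2,0)

(re-executing from step 9 with the substitution; state before step 9: counter=8 r=(6,7,7,8) succ=(1,0,0,1) retry=(0,0,1,0))
9. W2 LOAD -> counter=8 r=(6,8,7,8) succ=(1,0,0,1) retry=(0,0,1,0)
10. W2 CAS -> counter=9 r=(6,8,7,8) succ=(1,1,0,1) retry=(0,0,1,0)
11. W2 LOAD -> counter=9 r=(6,9,7,8) succ=(1,1,0,1) retry=(0,0,1,0)
12. W2 CAS -> counter=10 r=(6,9,7,8) succ=(1,2,0,1) retry=(0,0,1,0)
13. W4 LOAD -> counter=10 r=(6,9,7,10) succ=(1,2,0,1) retry=(0,0,1,0)
14. W3 LOAD -> counter=10 r=(6,9,10,10) succ=(1,2,0,1) retry=(0,0,1,0)
15. W4 CAS -> counter=11 r=(6,9,10,10) succ=(1,2,0,2) retry=(0,0,1,0)
16. W4 LOAD -> counter=11 r=(6,9,10,11) succ=(1,2,0,2) retry=(0,0,1,0)
17. W3 CAS -> counter=11 r=(6,9,10,11) succ=(1,2,0,2) retry=(0,0,2,0)
18. W4 CAS -> counter=12 r=(6,9,10,11) succ=(1,2,0,3) retry=(0,0,2,0)
19. W3 LOAD -> counter=12 r=(6,9,12,11) succ=(1,2,0,3) retry=(0,0,2,0)
20. W3 CAS -> counter=13 r=(6,9,12,11) succ=(1,2,1,3) retry=(0,0,2,0)
21. W3 LOAD -> counter=13 r=(6,9,13,11) succ=(1,2,1,3) retry=(0,0,2,0)
22. W3 CAS -> counter=14 r=(6,9,13,11) succ=(1,2,2,3) retry=(0,0,2,0)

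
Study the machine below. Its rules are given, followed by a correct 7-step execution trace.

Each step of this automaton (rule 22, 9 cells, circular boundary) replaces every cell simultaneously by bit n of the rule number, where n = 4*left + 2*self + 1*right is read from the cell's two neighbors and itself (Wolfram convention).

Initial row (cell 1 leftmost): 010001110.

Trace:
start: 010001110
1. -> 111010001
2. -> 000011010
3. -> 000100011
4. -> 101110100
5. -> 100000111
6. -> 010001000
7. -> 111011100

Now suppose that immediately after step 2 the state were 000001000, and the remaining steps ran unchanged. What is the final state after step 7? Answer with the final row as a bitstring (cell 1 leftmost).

state after step 2 := 000001000
3. -> 000011100
4. -> 000100010
5. -> 001110111
6. -> 110000000
7. -> 001000001

001000001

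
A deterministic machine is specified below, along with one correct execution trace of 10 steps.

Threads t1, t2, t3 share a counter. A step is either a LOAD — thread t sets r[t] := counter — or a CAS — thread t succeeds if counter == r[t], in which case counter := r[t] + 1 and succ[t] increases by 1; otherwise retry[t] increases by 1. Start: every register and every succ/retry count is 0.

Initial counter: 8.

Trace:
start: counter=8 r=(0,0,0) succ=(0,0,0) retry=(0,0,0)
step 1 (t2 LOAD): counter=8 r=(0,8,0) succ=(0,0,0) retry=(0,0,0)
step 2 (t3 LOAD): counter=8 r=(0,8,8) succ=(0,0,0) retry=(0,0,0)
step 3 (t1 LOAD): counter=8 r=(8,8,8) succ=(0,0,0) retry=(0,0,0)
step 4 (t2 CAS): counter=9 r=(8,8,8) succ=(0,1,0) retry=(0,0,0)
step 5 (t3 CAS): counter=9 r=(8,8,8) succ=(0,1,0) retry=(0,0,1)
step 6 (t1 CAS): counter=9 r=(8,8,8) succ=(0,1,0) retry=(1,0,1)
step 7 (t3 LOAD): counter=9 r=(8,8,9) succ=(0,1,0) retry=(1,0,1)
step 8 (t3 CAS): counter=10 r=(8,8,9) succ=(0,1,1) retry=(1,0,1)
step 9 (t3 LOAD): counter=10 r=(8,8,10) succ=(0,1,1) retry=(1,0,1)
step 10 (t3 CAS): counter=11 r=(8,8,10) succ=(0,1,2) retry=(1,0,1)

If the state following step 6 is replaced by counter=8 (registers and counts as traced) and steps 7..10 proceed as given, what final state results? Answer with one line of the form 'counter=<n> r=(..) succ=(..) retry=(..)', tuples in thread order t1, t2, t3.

state after step 6 := counter=8 r=(8,8,8) succ=(0,1,0) retry=(1,0,1)
step 7 (t3 LOAD): counter=8 r=(8,8,8) succ=(0,1,0) retry=(1,0,1)
step 8 (t3 CAS): counter=9 r=(8,8,8) succ=(0,1,1) retry=(1,0,1)
step 9 (t3 LOAD): counter=9 r=(8,8,9) succ=(0,1,1) retry=(1,0,1)
step 10 (t3 CAS): counter=10 r=(8,8,9) succ=(0,1,2) retry=(1,0,1)

counter=10 r=(8,8,9) succ=(0,1,2) retry=(1,0,1)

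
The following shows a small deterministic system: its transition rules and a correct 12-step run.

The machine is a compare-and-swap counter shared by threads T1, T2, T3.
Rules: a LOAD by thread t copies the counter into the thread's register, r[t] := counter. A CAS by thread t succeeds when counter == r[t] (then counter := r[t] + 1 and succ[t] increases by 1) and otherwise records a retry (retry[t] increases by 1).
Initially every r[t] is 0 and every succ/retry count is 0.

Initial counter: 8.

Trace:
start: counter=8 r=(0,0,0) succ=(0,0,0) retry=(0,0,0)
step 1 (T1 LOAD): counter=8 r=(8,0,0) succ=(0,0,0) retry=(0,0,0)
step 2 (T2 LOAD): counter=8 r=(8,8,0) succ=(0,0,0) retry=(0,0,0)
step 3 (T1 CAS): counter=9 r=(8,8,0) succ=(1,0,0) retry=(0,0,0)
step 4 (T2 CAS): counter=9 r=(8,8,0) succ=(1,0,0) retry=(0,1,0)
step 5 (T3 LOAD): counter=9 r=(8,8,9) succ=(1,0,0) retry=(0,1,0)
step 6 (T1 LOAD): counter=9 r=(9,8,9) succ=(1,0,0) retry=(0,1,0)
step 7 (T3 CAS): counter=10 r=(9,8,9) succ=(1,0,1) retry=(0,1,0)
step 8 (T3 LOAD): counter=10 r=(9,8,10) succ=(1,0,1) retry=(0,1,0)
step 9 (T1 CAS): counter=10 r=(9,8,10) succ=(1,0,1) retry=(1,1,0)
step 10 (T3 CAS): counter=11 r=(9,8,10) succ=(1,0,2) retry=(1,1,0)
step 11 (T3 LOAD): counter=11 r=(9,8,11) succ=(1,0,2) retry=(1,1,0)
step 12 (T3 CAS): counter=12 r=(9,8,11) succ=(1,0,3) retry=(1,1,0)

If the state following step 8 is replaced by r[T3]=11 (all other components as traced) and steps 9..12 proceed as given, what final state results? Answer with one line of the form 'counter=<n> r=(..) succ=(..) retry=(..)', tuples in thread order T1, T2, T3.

counter=11 r=(9,8,10) succ=(1,0,2) retry=(1,1,1)

state after step 8 := counter=10 r=(9,8,11) succ=(1,0,1) retry=(0,1,0)
step 9 (T1 CAS): counter=10 r=(9,8,11) succ=(1,0,1) retry=(1,1,0)
step 10 (T3 CAS): counter=10 r=(9,8,11) succ=(1,0,1) retry=(1,1,1)
step 11 (T3 LOAD): counter=10 r=(9,8,10) succ=(1,0,1) retry=(1,1,1)
step 12 (T3 CAS): counter=11 r=(9,8,10) succ=(1,0,2) retry=(1,1,1)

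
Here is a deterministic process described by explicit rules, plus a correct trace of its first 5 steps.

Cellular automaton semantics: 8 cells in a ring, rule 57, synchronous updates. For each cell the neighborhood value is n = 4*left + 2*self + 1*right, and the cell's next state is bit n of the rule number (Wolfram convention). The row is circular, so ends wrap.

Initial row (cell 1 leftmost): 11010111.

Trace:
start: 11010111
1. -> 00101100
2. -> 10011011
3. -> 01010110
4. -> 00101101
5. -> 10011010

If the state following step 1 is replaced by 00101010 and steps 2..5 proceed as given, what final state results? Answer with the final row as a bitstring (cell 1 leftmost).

state after step 1 := 00101010
2. -> 10010101
3. -> 01001011
4. -> 10100110
5. -> 01010101

01010101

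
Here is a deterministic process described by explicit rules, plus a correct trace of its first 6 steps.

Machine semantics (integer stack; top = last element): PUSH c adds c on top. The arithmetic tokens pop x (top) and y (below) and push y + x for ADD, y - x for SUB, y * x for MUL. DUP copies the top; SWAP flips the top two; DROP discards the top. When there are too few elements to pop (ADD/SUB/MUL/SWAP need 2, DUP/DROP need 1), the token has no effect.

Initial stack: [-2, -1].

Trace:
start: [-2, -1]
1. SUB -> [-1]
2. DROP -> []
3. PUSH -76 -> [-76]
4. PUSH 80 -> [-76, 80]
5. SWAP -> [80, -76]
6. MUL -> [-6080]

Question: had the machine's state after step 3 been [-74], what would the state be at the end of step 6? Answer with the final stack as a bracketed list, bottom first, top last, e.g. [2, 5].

state after step 3 := [-74]
4. PUSH 80 -> [-74, 80]
5. SWAP -> [80, -74]
6. MUL -> [-5920]

[-5920]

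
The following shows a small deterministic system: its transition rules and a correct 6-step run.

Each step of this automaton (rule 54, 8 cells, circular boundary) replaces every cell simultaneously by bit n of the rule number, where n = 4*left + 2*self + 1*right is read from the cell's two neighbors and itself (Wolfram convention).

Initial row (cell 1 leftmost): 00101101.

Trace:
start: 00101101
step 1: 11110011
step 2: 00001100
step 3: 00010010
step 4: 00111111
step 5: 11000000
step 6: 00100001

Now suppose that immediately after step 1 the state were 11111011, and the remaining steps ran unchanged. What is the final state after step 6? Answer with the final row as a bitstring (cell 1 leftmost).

state after step 1 := 11111011
step 2: 00000100
step 3: 00001110
step 4: 00010001
step 5: 10111011
step 6: 01000100

01000100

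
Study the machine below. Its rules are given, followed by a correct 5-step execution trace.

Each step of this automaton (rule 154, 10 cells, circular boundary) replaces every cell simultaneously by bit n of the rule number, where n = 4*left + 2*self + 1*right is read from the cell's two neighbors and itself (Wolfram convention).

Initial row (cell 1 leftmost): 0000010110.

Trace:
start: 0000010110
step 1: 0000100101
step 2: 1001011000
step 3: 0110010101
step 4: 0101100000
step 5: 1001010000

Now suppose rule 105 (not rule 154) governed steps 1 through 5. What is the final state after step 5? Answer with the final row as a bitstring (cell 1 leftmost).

(re-executing steps 1..5 under rule 105; state before step 1: 0000010110)
step 1: 1111001110
step 2: 1001001011
step 3: 1000000110
step 4: 0011110111
step 5: 0010011101

0010011101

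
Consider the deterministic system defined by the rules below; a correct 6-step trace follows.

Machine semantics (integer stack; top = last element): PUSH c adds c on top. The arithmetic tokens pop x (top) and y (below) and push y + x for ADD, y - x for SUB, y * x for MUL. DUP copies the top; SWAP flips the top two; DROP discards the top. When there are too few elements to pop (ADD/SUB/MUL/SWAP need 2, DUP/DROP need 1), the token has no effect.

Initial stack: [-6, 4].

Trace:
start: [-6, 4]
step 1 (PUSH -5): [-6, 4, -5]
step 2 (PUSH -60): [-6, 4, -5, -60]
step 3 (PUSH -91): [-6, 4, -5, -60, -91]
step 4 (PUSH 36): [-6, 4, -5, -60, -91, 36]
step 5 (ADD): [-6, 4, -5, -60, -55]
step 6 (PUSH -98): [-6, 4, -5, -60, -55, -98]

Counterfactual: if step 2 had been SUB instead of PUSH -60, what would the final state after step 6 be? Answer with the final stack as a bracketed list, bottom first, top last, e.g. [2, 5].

[-6, 9, -55, -98]

(re-executing from step 2 with the substitution; state before step 2: [-6, 4, -5])
step 2 (SUB): [-6, 9]
step 3 (PUSH -91): [-6, 9, -91]
step 4 (PUSH 36): [-6, 9, -91, 36]
step 5 (ADD): [-6, 9, -55]
step 6 (PUSH -98): [-6, 9, -55, -98]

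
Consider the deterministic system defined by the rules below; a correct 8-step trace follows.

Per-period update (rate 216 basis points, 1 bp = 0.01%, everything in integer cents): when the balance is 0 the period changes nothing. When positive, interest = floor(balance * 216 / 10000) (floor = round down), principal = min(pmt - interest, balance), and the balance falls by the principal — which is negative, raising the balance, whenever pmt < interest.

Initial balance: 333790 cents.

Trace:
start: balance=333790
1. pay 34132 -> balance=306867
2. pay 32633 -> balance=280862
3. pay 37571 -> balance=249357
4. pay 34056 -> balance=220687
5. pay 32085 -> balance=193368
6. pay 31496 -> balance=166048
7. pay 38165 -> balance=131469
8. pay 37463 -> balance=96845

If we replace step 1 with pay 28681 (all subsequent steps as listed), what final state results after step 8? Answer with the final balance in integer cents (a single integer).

103175

(re-executing from step 1 with the substitution; state before step 1: balance=333790)
1. pay 28681 -> balance=312318
2. pay 32633 -> balance=286431
3. pay 37571 -> balance=255046
4. pay 34056 -> balance=226498
5. pay 32085 -> balance=199305
6. pay 31496 -> balance=172113
7. pay 38165 -> balance=137665
8. pay 37463 -> balance=103175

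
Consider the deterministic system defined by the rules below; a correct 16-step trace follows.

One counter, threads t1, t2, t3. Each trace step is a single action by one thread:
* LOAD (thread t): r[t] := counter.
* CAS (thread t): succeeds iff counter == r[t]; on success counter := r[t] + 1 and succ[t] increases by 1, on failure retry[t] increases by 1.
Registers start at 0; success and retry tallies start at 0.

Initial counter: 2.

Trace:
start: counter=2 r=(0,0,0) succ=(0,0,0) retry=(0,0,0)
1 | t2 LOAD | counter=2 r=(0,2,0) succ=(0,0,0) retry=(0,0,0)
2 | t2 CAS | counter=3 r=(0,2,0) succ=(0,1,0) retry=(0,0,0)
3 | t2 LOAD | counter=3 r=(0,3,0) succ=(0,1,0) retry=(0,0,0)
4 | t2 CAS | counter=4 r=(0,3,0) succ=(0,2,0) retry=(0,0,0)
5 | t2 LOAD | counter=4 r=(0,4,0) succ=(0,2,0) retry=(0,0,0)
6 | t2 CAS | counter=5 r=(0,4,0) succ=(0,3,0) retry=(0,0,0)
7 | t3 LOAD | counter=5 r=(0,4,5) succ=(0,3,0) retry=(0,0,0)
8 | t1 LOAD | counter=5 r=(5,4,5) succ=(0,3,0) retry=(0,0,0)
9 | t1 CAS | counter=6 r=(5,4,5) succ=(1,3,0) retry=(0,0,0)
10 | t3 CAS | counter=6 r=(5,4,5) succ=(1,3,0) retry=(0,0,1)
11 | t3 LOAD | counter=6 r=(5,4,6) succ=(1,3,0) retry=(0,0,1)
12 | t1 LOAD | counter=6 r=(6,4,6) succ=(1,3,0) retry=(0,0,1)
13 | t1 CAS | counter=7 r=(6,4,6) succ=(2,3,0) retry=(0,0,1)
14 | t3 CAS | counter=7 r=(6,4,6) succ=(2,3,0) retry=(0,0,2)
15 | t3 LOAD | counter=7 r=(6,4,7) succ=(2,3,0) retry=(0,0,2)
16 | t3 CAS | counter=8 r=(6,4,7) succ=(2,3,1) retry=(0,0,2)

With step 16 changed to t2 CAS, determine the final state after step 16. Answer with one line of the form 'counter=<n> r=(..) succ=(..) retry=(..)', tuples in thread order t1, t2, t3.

(re-executing from step 16 with the substitution; state before step 16: counter=7 r=(6,4,7) succ=(2,3,0) retry=(0,0,2))
16 | t2 CAS | counter=7 r=(6,4,7) succ=(2,3,0) retry=(0,1,2)

counter=7 r=(6,4,7) succ=(2,3,0) retry=(0,1,2)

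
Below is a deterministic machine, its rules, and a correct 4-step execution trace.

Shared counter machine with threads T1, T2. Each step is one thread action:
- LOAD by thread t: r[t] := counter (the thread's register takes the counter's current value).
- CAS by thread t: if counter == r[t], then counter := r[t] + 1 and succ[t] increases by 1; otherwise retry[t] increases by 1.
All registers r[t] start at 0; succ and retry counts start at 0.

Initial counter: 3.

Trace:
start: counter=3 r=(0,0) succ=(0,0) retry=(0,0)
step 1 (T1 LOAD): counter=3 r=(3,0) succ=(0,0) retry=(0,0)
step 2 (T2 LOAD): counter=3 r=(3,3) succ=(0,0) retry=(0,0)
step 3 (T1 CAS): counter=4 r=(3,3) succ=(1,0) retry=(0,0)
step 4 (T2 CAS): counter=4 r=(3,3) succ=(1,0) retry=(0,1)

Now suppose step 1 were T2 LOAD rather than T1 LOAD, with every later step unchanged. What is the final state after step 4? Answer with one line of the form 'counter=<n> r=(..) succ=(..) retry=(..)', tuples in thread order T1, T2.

(re-executing from step 1 with the substitution; state before step 1: counter=3 r=(0,0) succ=(0,0) retry=(0,0))
step 1 (T2 LOAD): counter=3 r=(0,3) succ=(0,0) retry=(0,0)
step 2 (T2 LOAD): counter=3 r=(0,3) succ=(0,0) retry=(0,0)
step 3 (T1 CAS): counter=3 r=(0,3) succ=(0,0) retry=(1,0)
step 4 (T2 CAS): counter=4 r=(0,3) succ=(0,1) retry=(1,0)

counter=4 r=(0,3) succ=(0,1) retry=(1,0)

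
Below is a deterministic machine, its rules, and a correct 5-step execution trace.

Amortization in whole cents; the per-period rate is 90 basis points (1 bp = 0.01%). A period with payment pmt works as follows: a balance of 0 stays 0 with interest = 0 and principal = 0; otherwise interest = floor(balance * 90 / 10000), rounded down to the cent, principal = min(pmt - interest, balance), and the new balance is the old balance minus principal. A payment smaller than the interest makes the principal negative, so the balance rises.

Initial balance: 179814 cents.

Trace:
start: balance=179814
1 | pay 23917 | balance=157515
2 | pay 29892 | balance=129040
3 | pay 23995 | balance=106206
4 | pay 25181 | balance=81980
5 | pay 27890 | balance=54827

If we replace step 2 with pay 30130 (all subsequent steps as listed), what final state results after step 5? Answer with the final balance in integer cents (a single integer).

(re-executing from step 2 with the substitution; state before step 2: balance=157515)
2 | pay 30130 | balance=128802
3 | pay 23995 | balance=105966
4 | pay 25181 | balance=81738
5 | pay 27890 | balance=54583

54583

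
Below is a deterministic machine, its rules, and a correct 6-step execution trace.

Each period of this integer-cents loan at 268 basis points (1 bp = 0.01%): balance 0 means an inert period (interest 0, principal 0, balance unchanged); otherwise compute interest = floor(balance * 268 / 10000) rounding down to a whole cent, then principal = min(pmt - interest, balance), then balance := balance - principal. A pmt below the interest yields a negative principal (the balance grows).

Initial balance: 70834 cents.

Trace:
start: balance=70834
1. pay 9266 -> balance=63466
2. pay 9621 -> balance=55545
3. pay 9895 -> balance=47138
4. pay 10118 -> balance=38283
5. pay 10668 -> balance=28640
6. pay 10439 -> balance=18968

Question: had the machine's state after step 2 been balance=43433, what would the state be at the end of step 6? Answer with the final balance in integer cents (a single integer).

state after step 2 := balance=43433
3. pay 9895 -> balance=34702
4. pay 10118 -> balance=25514
5. pay 10668 -> balance=15529
6. pay 10439 -> balance=5506

5506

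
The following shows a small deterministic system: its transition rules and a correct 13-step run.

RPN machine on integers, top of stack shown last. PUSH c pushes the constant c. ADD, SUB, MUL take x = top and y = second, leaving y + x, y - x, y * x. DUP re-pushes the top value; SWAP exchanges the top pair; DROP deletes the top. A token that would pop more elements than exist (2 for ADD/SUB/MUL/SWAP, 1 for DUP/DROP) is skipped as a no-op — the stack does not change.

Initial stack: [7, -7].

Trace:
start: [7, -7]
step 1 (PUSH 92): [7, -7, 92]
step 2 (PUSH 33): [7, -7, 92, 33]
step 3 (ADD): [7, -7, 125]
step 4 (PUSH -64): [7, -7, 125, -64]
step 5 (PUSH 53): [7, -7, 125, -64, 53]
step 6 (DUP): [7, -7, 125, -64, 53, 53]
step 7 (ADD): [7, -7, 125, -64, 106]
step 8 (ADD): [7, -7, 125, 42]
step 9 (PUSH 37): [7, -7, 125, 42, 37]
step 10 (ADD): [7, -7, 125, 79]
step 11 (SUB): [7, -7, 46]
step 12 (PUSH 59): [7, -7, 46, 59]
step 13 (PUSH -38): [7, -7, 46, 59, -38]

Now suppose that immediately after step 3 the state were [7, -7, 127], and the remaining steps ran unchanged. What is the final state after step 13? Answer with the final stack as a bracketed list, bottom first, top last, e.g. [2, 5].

state after step 3 := [7, -7, 127]
step 4 (PUSH -64): [7, -7, 127, -64]
step 5 (PUSH 53): [7, -7, 127, -64, 53]
step 6 (DUP): [7, -7, 127, -64, 53, 53]
step 7 (ADD): [7, -7, 127, -64, 106]
step 8 (ADD): [7, -7, 127, 42]
step 9 (PUSH 37): [7, -7, 127, 42, 37]
step 10 (ADD): [7, -7, 127, 79]
step 11 (SUB): [7, -7, 48]
step 12 (PUSH 59): [7, -7, 48, 59]
step 13 (PUSH -38): [7, -7, 48, 59, -38]

[7, -7, 48, 59, -38]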